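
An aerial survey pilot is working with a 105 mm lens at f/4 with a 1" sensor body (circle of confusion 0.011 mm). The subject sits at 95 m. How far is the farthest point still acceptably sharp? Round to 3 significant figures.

Hyperfocal distance H = f²/(N·c) + f = 105²/(4 × 0.011) + 105 = 11025/0.044 + 105 ≈ 250673.2 mm ≈ 250.7 m.
Far limit Df = s·(H − f)/(H − s) = 95000 × (250673.2 − 105) / (250673.2 − 95000) = 95000 × 250568.2 / 155673.2 ≈ 152910 mm ≈ 153 m.

153 m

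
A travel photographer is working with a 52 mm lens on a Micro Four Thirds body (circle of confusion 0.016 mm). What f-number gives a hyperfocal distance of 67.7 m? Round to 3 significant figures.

Rearrange H = f²/(N·c) + f for N: N = f² / ((H − f)·c).
N = 52² / ((67700 − 52) × 0.016) = 2704 / 1082 ≈ 2.50.

f/2.50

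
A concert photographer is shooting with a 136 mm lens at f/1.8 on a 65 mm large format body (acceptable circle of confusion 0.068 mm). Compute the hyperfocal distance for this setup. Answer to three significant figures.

151 m

Hyperfocal distance H = f²/(N·c) + f = 136²/(1.8 × 0.068) + 136 = 18496/0.1224 + 136 ≈ 151247.1 mm ≈ 151 m.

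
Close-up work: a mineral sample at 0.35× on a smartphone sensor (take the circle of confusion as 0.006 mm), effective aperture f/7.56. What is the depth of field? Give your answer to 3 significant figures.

At magnification m, DoF ≈ 2·N_eff·c/m² = 2 × 7.56 × 0.006 / 0.35² = 0.09072 / 0.1225 ≈ 0.741 mm.

0.741 mm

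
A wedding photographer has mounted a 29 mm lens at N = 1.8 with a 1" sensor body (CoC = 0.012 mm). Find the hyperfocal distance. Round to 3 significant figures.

Hyperfocal distance H = f²/(N·c) + f = 29²/(1.8 × 0.012) + 29 = 841/0.0216 + 29 ≈ 38964.2 mm ≈ 39.0 m.

39.0 m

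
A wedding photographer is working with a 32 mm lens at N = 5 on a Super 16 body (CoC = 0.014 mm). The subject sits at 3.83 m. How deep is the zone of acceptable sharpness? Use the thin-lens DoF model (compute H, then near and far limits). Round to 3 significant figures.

Hyperfocal distance H = f²/(N·c) + f = 32²/(5 × 0.014) + 32 = 1024/0.07 + 32 ≈ 14660.6 mm ≈ 14.66 m.
Near limit Dn = s·(H − f)/(H + s − 2f) = 3830 × (14660.6 − 32) / (14660.6 + 3830 − 2 × 32) = 3830 × 14628.6 / 18426.6 ≈ 3040.6 mm.
Far limit Df = s·(H − f)/(H − s) = 3830 × (14660.6 − 32) / (14660.6 − 3830) = 3830 × 14628.6 / 10830.6 ≈ 5173.1 mm.
Depth of field = Df − Dn = 5173.1 − 3040.6 ≈ 2132.5 mm ≈ 2.13 m.

2.13 m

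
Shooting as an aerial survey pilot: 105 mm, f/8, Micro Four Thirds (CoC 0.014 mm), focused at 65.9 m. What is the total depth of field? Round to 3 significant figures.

159 m

Hyperfocal distance H = f²/(N·c) + f = 105²/(8 × 0.014) + 105 = 11025/0.112 + 105 ≈ 98542.5 mm ≈ 98.54 m.
Near limit Dn = s·(H − f)/(H + s − 2f) = 65900 × (98542.5 − 105) / (98542.5 + 65900 − 2 × 105) = 65900 × 98437.5 / 164232.5 ≈ 39499 mm.
Far limit Df = s·(H − f)/(H − s) = 65900 × (98542.5 − 105) / (98542.5 − 65900) = 65900 × 98437.5 / 32642.5 ≈ 198730 mm.
Depth of field = Df − Dn = 198730 − 39499 ≈ 159231 mm ≈ 159 m.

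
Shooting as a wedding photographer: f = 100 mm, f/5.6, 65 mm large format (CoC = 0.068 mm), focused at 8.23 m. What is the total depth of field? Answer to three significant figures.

Hyperfocal distance H = f²/(N·c) + f = 100²/(5.6 × 0.068) + 100 = 10000/0.3808 + 100 ≈ 26360.5 mm ≈ 26.36 m.
Near limit Dn = s·(H − f)/(H + s − 2f) = 8230 × (26360.5 − 100) / (26360.5 + 8230 − 2 × 100) = 8230 × 26260.5 / 34390.5 ≈ 6284.4 mm.
Far limit Df = s·(H − f)/(H − s) = 8230 × (26360.5 − 100) / (26360.5 − 8230) = 8230 × 26260.5 / 18130.5 ≈ 11920.5 mm.
Depth of field = Df − Dn = 11920.5 − 6284.4 ≈ 5636.1 mm ≈ 5.64 m.

5.64 m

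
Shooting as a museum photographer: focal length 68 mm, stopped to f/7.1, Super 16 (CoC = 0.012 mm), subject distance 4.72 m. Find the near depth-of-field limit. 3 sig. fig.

Hyperfocal distance H = f²/(N·c) + f = 68²/(7.1 × 0.012) + 68 = 4624/0.0852 + 68 ≈ 54340.3 mm ≈ 54.34 m.
Near limit Dn = s·(H − f)/(H + s − 2f) = 4720 × (54340.3 − 68) / (54340.3 + 4720 − 2 × 68) = 4720 × 54272.3 / 58924.3 ≈ 4347.4 mm ≈ 4.35 m.

4.35 m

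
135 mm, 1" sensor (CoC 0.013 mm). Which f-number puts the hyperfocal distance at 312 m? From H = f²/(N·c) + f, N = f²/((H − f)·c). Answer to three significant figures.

Rearrange H = f²/(N·c) + f for N: N = f² / ((H − f)·c).
N = 135² / ((312000 − 135) × 0.013) = 18225 / 4054 ≈ 4.50.

f/4.50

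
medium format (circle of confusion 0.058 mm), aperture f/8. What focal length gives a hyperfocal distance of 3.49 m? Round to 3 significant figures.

40.0 mm

From H = f²/(N·c) + f, with f ≪ H: f ≈ √(H·N·c) = √(3490 × 8 × 0.058) = √1619.4 ≈ 40.24 mm.
Exact: f² + N·c·f − N·c·H = 0 ⇒ f = (−N·c + √((N·c)² + 4·N·c·H))/2 = (−0.464 + √6477.7)/2 ≈ 40.010 mm ≈ 40.0 mm.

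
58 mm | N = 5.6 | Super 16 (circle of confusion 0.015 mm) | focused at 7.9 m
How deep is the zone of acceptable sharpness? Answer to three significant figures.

3.22 m

Hyperfocal distance H = f²/(N·c) + f = 58²/(5.6 × 0.015) + 58 = 3364/0.084 + 58 ≈ 40105.6 mm ≈ 40.11 m.
Near limit Dn = s·(H − f)/(H + s − 2f) = 7900 × (40105.6 − 58) / (40105.6 + 7900 − 2 × 58) = 7900 × 40047.6 / 47889.6 ≈ 6606.4 mm.
Far limit Df = s·(H − f)/(H − s) = 7900 × (40105.6 − 58) / (40105.6 − 7900) = 7900 × 40047.6 / 32205.6 ≈ 9823.6 mm.
Depth of field = Df − Dn = 9823.6 − 6606.4 ≈ 3217.2 mm ≈ 3.22 m.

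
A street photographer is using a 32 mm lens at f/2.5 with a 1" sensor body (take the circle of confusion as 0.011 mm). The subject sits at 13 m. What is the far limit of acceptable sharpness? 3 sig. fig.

Hyperfocal distance H = f²/(N·c) + f = 32²/(2.5 × 0.011) + 32 = 1024/0.0275 + 32 ≈ 37268.4 mm ≈ 37.27 m.
Far limit Df = s·(H − f)/(H − s) = 13000 × (37268.4 − 32) / (37268.4 − 13000) = 13000 × 37236.4 / 24268.4 ≈ 19947 mm ≈ 19.9 m.

19.9 m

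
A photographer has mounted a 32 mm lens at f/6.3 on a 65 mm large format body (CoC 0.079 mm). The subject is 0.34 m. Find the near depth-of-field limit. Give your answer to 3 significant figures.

Hyperfocal distance H = f²/(N·c) + f = 32²/(6.3 × 0.079) + 32 = 1024/0.4977 + 32 ≈ 2089.5 mm ≈ 2.089 m.
Near limit Dn = s·(H − f)/(H + s − 2f) = 340 × (2089.5 − 32) / (2089.5 + 340 − 2 × 32) = 340 × 2057.5 / 2365.5 ≈ 295.73 mm.

296 mm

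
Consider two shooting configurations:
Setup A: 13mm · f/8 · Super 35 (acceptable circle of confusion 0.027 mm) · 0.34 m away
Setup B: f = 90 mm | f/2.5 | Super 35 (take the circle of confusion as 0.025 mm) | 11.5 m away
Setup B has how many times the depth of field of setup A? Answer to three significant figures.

Setup A: H = 13²/(8×0.027) + 13 ≈ 795.4 mm; DoF = Df − Dn = 584.13 − 239.78 ≈ 344.35 mm.
Setup B: H = 90²/(2.5×0.025) + 90 ≈ 129690.0 mm; DoF = Df − Dn = 12610.2 − 10569.5 ≈ 2040.7 mm.
Ratio = 2040.7 / 344.35 ≈ 5.93.

5.93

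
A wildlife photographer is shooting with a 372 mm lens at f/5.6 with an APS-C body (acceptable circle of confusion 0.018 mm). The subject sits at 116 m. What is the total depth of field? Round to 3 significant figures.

19.7 m

Hyperfocal distance H = f²/(N·c) + f = 372²/(5.6 × 0.018) + 372 = 138384/0.1008 + 372 ≈ 1373229.1 mm ≈ 1373 m.
Near limit Dn = s·(H − f)/(H + s − 2f) = 116000 × (1373229.1 − 372) / (1373229.1 + 116000 − 2 × 372) = 116000 × 1372857.1 / 1488485.1 ≈ 106989 mm.
Far limit Df = s·(H − f)/(H − s) = 116000 × (1373229.1 − 372) / (1373229.1 − 116000) = 116000 × 1372857.1 / 1257229.1 ≈ 126669 mm.
Depth of field = Df − Dn = 126669 − 106989 ≈ 19680 mm ≈ 19.7 m.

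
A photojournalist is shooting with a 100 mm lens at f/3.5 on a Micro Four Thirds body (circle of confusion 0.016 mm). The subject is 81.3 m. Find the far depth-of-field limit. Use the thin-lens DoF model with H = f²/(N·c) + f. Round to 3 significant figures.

149 m

Hyperfocal distance H = f²/(N·c) + f = 100²/(3.5 × 0.016) + 100 = 10000/0.056 + 100 ≈ 178671.4 mm ≈ 178.7 m.
Far limit Df = s·(H − f)/(H − s) = 81300 × (178671.4 − 100) / (178671.4 − 81300) = 81300 × 178571.4 / 97371.4 ≈ 149098 mm ≈ 149 m.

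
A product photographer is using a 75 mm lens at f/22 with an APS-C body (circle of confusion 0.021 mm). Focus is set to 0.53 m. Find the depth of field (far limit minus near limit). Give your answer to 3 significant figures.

39.7 mm

Hyperfocal distance H = f²/(N·c) + f = 75²/(22 × 0.021) + 75 = 5625/0.462 + 75 ≈ 12250.3 mm ≈ 12.25 m.
Near limit Dn = s·(H − f)/(H + s − 2f) = 530 × (12250.3 − 75) / (12250.3 + 530 − 2 × 75) = 530 × 12175.3 / 12630.3 ≈ 510.907 mm.
Far limit Df = s·(H − f)/(H − s) = 530 × (12250.3 − 75) / (12250.3 − 530) = 530 × 12175.3 / 11720.3 ≈ 550.575 mm.
Depth of field = Df − Dn = 550.575 − 510.907 ≈ 39.668 mm.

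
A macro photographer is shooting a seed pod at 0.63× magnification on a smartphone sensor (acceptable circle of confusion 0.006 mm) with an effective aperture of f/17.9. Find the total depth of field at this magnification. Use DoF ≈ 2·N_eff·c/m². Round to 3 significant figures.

0.541 mm

At magnification m, DoF ≈ 2·N_eff·c/m² = 2 × 17.9 × 0.006 / 0.63² = 0.2148 / 0.3969 ≈ 0.541 mm.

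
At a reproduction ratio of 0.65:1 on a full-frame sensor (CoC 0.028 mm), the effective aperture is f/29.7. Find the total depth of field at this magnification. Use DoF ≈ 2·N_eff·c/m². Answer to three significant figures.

3.94 mm

At magnification m, DoF ≈ 2·N_eff·c/m² = 2 × 29.7 × 0.028 / 0.65² = 1.663 / 0.4225 ≈ 3.94 mm.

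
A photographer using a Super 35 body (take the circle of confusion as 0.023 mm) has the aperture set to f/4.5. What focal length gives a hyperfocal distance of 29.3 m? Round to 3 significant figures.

From H = f²/(N·c) + f, with f ≪ H: f ≈ √(H·N·c) = √(29300 × 4.5 × 0.023) = √3032.5 ≈ 55.07 mm.
Exact: f² + N·c·f − N·c·H = 0 ⇒ f = (−N·c + √((N·c)² + 4·N·c·H))/2 = (−0.1035 + √12130)/2 ≈ 55.017 mm ≈ 55.0 mm.

55.0 mm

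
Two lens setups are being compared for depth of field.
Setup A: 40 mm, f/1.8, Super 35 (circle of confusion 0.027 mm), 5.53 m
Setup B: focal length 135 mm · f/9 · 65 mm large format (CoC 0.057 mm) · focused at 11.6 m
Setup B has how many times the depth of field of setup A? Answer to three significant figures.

Setup A: H = 40²/(1.8×0.027) + 40 ≈ 32961.8 mm; DoF = Df − Dn = 6636.7 − 4739.6 ≈ 1897.1 mm.
Setup B: H = 135²/(9×0.057) + 135 ≈ 35661.3 mm; DoF = Df − Dn = 17127.3 − 8769.8 ≈ 8357.5 mm.
Ratio = 8357.5 / 1897.1 ≈ 4.41.

4.41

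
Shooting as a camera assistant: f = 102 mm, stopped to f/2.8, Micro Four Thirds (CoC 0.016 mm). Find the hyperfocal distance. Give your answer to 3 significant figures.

Hyperfocal distance H = f²/(N·c) + f = 102²/(2.8 × 0.016) + 102 = 10404/0.0448 + 102 ≈ 232334.1 mm ≈ 232 m.

232 m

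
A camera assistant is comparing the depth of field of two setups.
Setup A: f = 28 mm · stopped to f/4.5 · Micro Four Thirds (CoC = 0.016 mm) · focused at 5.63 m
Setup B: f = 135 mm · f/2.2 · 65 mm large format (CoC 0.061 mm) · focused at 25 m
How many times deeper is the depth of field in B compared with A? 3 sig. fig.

Setup A: H = 28²/(4.5×0.016) + 28 ≈ 10916.9 mm; DoF = Df − Dn = 11595.6 − 3717.5 ≈ 7878.1 mm.
Setup B: H = 135²/(2.2×0.061) + 135 ≈ 135939.8 mm; DoF = Df − Dn = 30603.3 − 21131.0 ≈ 9472.3 mm.
Ratio = 9472.3 / 7878.1 ≈ 1.20.

1.20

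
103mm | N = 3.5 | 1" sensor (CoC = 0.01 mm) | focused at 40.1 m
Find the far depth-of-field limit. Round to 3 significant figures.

46.2 m

Hyperfocal distance H = f²/(N·c) + f = 103²/(3.5 × 0.01) + 103 = 10609/0.035 + 103 ≈ 303217.3 mm ≈ 303.2 m.
Far limit Df = s·(H − f)/(H − s) = 40100 × (303217.3 − 103) / (303217.3 − 40100) = 40100 × 303114.3 / 263117.3 ≈ 46196 mm ≈ 46.2 m.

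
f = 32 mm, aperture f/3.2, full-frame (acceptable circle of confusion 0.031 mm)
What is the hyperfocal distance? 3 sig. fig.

10.4 m

Hyperfocal distance H = f²/(N·c) + f = 32²/(3.2 × 0.031) + 32 = 1024/0.0992 + 32 ≈ 10354.6 mm ≈ 10.4 m.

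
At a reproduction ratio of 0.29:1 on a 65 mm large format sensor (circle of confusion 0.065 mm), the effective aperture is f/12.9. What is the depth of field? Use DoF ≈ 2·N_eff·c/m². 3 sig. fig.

At magnification m, DoF ≈ 2·N_eff·c/m² = 2 × 12.9 × 0.065 / 0.29² = 1.677 / 0.0841 ≈ 19.9 mm.

19.9 mm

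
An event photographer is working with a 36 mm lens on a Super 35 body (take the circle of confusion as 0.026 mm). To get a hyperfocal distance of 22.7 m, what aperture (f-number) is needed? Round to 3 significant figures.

f/2.20

Rearrange H = f²/(N·c) + f for N: N = f² / ((H − f)·c).
N = 36² / ((22700 − 36) × 0.026) = 1296 / 589.3 ≈ 2.20.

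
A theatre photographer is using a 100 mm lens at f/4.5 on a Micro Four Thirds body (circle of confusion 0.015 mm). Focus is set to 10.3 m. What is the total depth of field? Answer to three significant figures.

Hyperfocal distance H = f²/(N·c) + f = 100²/(4.5 × 0.015) + 100 = 10000/0.0675 + 100 ≈ 148248.1 mm ≈ 148.2 m.
Near limit Dn = s·(H − f)/(H + s − 2f) = 10300 × (148248.1 − 100) / (148248.1 + 10300 − 2 × 100) = 10300 × 148148.1 / 158348.1 ≈ 9636.5 mm.
Far limit Df = s·(H − f)/(H − s) = 10300 × (148248.1 − 100) / (148248.1 − 10300) = 10300 × 148148.1 / 137948.1 ≈ 11061.6 mm.
Depth of field = Df − Dn = 11061.6 − 9636.5 ≈ 1425.1 mm ≈ 1.43 m.

1.43 m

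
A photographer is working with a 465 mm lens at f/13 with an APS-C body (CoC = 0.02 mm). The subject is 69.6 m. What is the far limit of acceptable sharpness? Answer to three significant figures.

75.9 m

Hyperfocal distance H = f²/(N·c) + f = 465²/(13 × 0.02) + 465 = 216225/0.26 + 465 ≈ 832099.6 mm ≈ 832.1 m.
Far limit Df = s·(H − f)/(H − s) = 69600 × (832099.6 − 465) / (832099.6 − 69600) = 69600 × 831634.6 / 762499.6 ≈ 75911 mm ≈ 75.9 m.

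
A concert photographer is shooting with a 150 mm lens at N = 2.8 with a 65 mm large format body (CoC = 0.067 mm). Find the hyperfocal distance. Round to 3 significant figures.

Hyperfocal distance H = f²/(N·c) + f = 150²/(2.8 × 0.067) + 150 = 22500/0.1876 + 150 ≈ 120086.0 mm ≈ 120 m.

120 m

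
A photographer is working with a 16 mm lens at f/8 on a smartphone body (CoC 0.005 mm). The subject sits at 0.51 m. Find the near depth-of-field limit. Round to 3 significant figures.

473 mm

Hyperfocal distance H = f²/(N·c) + f = 16²/(8 × 0.005) + 16 = 256/0.04 + 16 ≈ 6416.0 mm ≈ 6.416 m.
Near limit Dn = s·(H − f)/(H + s − 2f) = 510 × (6416.0 − 16) / (6416.0 + 510 − 2 × 16) = 510 × 6400.0 / 6894.0 ≈ 473.46 mm.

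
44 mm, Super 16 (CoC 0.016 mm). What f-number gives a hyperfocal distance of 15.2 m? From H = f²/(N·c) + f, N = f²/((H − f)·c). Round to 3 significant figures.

Rearrange H = f²/(N·c) + f for N: N = f² / ((H − f)·c).
N = 44² / ((15200 − 44) × 0.016) = 1936 / 242.5 ≈ 7.98.

f/7.98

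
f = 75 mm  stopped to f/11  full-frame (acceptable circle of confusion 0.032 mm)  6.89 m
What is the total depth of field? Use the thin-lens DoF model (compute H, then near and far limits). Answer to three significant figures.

7.18 m

Hyperfocal distance H = f²/(N·c) + f = 75²/(11 × 0.032) + 75 = 5625/0.352 + 75 ≈ 16055.1 mm ≈ 16.06 m.
Near limit Dn = s·(H − f)/(H + s − 2f) = 6890 × (16055.1 − 75) / (16055.1 + 6890 − 2 × 75) = 6890 × 15980.1 / 22795.1 ≈ 4830.1 mm.
Far limit Df = s·(H − f)/(H − s) = 6890 × (16055.1 − 75) / (16055.1 − 6890) = 6890 × 15980.1 / 9165.1 ≈ 12013.3 mm.
Depth of field = Df − Dn = 12013.3 − 4830.1 ≈ 7183.2 mm ≈ 7.18 m.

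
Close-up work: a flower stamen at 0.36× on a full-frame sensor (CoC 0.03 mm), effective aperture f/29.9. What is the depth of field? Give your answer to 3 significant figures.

13.8 mm

At magnification m, DoF ≈ 2·N_eff·c/m² = 2 × 29.9 × 0.03 / 0.36² = 1.794 / 0.1296 ≈ 13.8 mm.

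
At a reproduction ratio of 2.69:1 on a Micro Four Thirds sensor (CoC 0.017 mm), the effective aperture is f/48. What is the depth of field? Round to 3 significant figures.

0.226 mm

At magnification m, DoF ≈ 2·N_eff·c/m² = 2 × 48 × 0.017 / 2.69² = 1.632 / 7.236 ≈ 0.226 mm.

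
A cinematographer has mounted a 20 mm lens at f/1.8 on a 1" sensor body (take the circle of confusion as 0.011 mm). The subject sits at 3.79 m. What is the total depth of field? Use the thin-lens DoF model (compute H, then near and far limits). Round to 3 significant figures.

Hyperfocal distance H = f²/(N·c) + f = 20²/(1.8 × 0.011) + 20 = 400/0.0198 + 20 ≈ 20222.0 mm ≈ 20.22 m.
Near limit Dn = s·(H − f)/(H + s − 2f) = 3790 × (20222.0 − 20) / (20222.0 + 3790 − 2 × 20) = 3790 × 20202.0 / 23972.0 ≈ 3194.0 mm.
Far limit Df = s·(H − f)/(H − s) = 3790 × (20222.0 − 20) / (20222.0 − 3790) = 3790 × 20202.0 / 16432.0 ≈ 4659.5 mm.
Depth of field = Df − Dn = 4659.5 − 3194.0 ≈ 1465.5 mm ≈ 1.47 m.

1.47 m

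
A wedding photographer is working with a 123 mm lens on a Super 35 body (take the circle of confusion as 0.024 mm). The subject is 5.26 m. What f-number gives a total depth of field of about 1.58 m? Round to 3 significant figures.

f/18

Write h = H − f = f²/(N·c). The thin-lens limits are Dn = s·h/(h + (s−f)) and Df = s·h/(h − (s−f)), so DoF = Df − Dn = 2·s·(s−f)·h / (h² − (s−f)²).
That is a quadratic in h: DoF·h² − 2·s·(s−f)·h − DoF·(s−f)² = 0 ⇒ h = (s−f)·(s + √(s² + DoF²)) / DoF = 5137 × (5260 + √(5260² + 1580²)) / 1580 = 5137 × (5260 + 5492.18) / 1580 ≈ 34958 mm.
Then N = f²/(c·h) = 123² / (0.024 × 34958) = 15129 / 839.00 ≈ 18.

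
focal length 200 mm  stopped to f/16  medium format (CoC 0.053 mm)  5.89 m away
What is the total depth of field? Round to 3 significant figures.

1.44 m

Hyperfocal distance H = f²/(N·c) + f = 200²/(16 × 0.053) + 200 = 40000/0.848 + 200 ≈ 47369.8 mm ≈ 47.37 m.
Near limit Dn = s·(H − f)/(H + s − 2f) = 5890 × (47369.8 − 200) / (47369.8 + 5890 − 2 × 200) = 5890 × 47169.8 / 52859.8 ≈ 5256.0 mm.
Far limit Df = s·(H − f)/(H − s) = 5890 × (47369.8 − 200) / (47369.8 − 5890) = 5890 × 47169.8 / 41479.8 ≈ 6698.0 mm.
Depth of field = Df − Dn = 6698.0 − 5256.0 ≈ 1442.0 mm ≈ 1.44 m.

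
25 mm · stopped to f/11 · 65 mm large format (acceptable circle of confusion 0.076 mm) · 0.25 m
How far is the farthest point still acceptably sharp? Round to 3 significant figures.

Hyperfocal distance H = f²/(N·c) + f = 25²/(11 × 0.076) + 25 = 625/0.836 + 25 ≈ 772.6 mm ≈ 0.773 m.
Far limit Df = s·(H − f)/(H − s) = 250 × (772.6 − 25) / (772.6 − 250) = 250 × 747.6 / 522.6 ≈ 357.63 mm.

358 mm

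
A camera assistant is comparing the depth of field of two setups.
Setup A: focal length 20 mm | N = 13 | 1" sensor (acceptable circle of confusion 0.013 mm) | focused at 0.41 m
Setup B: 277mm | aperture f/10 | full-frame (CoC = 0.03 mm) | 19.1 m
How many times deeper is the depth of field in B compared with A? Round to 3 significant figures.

Setup A: H = 20²/(13×0.013) + 20 ≈ 2386.9 mm; DoF = Df − Dn = 490.89 − 352.00 ≈ 138.89 mm.
Setup B: H = 277²/(10×0.03) + 277 ≈ 256040.3 mm; DoF = Df − Dn = 20617.3 − 17790.7 ≈ 2826.6 mm.
Ratio = 2826.6 / 138.89 ≈ 20.4.

20.4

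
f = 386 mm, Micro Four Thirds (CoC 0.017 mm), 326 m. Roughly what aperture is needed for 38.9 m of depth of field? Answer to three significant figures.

f/1.60

Write h = H − f = f²/(N·c). The thin-lens limits are Dn = s·h/(h + (s−f)) and Df = s·h/(h − (s−f)), so DoF = Df − Dn = 2·s·(s−f)·h / (h² − (s−f)²).
That is a quadratic in h: DoF·h² − 2·s·(s−f)·h − DoF·(s−f)² = 0 ⇒ h = (s−f)·(s + √(s² + DoF²)) / DoF = 325614 × (326000 + √(326000² + 38900²)) / 38900 = 325614 × (326000 + 328313) / 38900 ≈ 5476950 mm.
Then N = f²/(c·h) = 386² / (0.017 × 5476950) = 148996 / 93108 ≈ 1.60.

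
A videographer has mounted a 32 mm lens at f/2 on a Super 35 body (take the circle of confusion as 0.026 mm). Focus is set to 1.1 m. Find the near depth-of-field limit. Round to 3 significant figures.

1.04 m

Hyperfocal distance H = f²/(N·c) + f = 32²/(2 × 0.026) + 32 = 1024/0.052 + 32 ≈ 19724.3 mm ≈ 19.72 m.
Near limit Dn = s·(H − f)/(H + s − 2f) = 1100 × (19724.3 − 32) / (19724.3 + 1100 − 2 × 32) = 1100 × 19692.3 / 20760.3 ≈ 1043.4 mm ≈ 1.04 m.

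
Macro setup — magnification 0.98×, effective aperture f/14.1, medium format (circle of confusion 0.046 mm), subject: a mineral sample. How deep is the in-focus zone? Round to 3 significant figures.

1.35 mm

At magnification m, DoF ≈ 2·N_eff·c/m² = 2 × 14.1 × 0.046 / 0.98² = 1.297 / 0.9604 ≈ 1.35 mm.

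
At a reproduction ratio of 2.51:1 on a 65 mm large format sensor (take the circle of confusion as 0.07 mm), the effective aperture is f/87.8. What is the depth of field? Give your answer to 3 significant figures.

At magnification m, DoF ≈ 2·N_eff·c/m² = 2 × 87.8 × 0.07 / 2.51² = 12.29 / 6.3 ≈ 1.95 mm.

1.95 mm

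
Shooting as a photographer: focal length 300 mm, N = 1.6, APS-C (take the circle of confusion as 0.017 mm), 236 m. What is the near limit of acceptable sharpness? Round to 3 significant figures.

220 m

Hyperfocal distance H = f²/(N·c) + f = 300²/(1.6 × 0.017) + 300 = 90000/0.0272 + 300 ≈ 3309123.5 mm ≈ 3309 m.
Near limit Dn = s·(H − f)/(H + s − 2f) = 236000 × (3309123.5 − 300) / (3309123.5 + 236000 − 2 × 300) = 236000 × 3308823.5 / 3544523.5 ≈ 220307 mm ≈ 220 m.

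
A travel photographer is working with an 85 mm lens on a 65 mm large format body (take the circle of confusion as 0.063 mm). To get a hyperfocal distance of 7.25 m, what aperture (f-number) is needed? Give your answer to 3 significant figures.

Rearrange H = f²/(N·c) + f for N: N = f² / ((H − f)·c).
N = 85² / ((7250 − 85) × 0.063) = 7225 / 451.4 ≈ 16.

f/16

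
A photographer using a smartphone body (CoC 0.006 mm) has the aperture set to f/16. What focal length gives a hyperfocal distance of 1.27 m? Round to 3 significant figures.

From H = f²/(N·c) + f, with f ≪ H: f ≈ √(H·N·c) = √(1270 × 16 × 0.006) = √121.92 ≈ 11.04 mm.
The +f correction barely moves this — solving exactly, f² + N·c·f − N·c·H = 0 ⇒ f = (−N·c + √((N·c)² + 4·N·c·H))/2 = (−0.096 + √487.69)/2 ≈ 10.994 mm, so f ≈ 11.0 mm.

11.0 mm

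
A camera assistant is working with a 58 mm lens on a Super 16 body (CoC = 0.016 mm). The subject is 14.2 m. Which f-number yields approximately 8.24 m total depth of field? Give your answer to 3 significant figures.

Write h = H − f = f²/(N·c). The thin-lens limits are Dn = s·h/(h + (s−f)) and Df = s·h/(h − (s−f)), so DoF = Df − Dn = 2·s·(s−f)·h / (h² − (s−f)²).
That is a quadratic in h: DoF·h² − 2·s·(s−f)·h − DoF·(s−f)² = 0 ⇒ h = (s−f)·(s + √(s² + DoF²)) / DoF = 14142 × (14200 + √(14200² + 8240²)) / 8240 = 14142 × (14200 + 16417.6) / 8240 ≈ 52548 mm.
Then N = f²/(c·h) = 58² / (0.016 × 52548) = 3364 / 840.77 ≈ 4.

f/4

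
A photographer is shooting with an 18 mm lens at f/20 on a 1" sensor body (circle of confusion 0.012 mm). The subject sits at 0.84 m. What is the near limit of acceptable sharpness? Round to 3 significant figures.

0.522 m

Hyperfocal distance H = f²/(N·c) + f = 18²/(20 × 0.012) + 18 = 324/0.24 + 18 ≈ 1368.0 mm ≈ 1.368 m.
Near limit Dn = s·(H − f)/(H + s − 2f) = 840 × (1368.0 − 18) / (1368.0 + 840 − 2 × 18) = 840 × 1350.0 / 2172.0 ≈ 522.10 mm ≈ 0.522 m.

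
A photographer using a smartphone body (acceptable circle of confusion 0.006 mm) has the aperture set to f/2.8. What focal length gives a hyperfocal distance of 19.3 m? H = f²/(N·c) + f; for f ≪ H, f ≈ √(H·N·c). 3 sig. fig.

18.0 mm

From H = f²/(N·c) + f, with f ≪ H: f ≈ √(H·N·c) = √(19300 × 2.8 × 0.006) = √324.24 ≈ 18.01 mm.
The +f correction barely moves this — solving exactly, f² + N·c·f − N·c·H = 0 ⇒ f = (−N·c + √((N·c)² + 4·N·c·H))/2 = (−0.0168 + √1297.0)/2 ≈ 17.998 mm, so f ≈ 18.0 mm.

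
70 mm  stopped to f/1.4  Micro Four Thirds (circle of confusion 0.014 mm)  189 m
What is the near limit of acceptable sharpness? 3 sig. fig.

108 m

Hyperfocal distance H = f²/(N·c) + f = 70²/(1.4 × 0.014) + 70 = 4900/0.0196 + 70 ≈ 250070.0 mm ≈ 250.1 m.
Near limit Dn = s·(H − f)/(H + s − 2f) = 189000 × (250070.0 − 70) / (250070.0 + 189000 − 2 × 70) = 189000 × 250000.0 / 438930.0 ≈ 107648 mm ≈ 108 m.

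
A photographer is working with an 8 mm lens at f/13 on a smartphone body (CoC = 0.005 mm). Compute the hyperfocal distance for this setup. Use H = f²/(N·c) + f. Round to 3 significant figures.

Hyperfocal distance H = f²/(N·c) + f = 8²/(13 × 0.005) + 8 = 64/0.065 + 8 ≈ 992.6 mm ≈ 0.993 m.

0.993 m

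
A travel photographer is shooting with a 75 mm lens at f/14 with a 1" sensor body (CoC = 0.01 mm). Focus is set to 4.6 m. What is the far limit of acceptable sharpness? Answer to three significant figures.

Hyperfocal distance H = f²/(N·c) + f = 75²/(14 × 0.01) + 75 = 5625/0.14 + 75 ≈ 40253.6 mm ≈ 40.25 m.
Far limit Df = s·(H − f)/(H − s) = 4600 × (40253.6 − 75) / (40253.6 − 4600) = 4600 × 40178.6 / 35653.6 ≈ 5183.8 mm ≈ 5.18 m.

5.18 m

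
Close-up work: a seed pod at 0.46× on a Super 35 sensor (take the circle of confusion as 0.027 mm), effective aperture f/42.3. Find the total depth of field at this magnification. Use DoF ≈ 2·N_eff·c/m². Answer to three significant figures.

10.8 mm

At magnification m, DoF ≈ 2·N_eff·c/m² = 2 × 42.3 × 0.027 / 0.46² = 2.284 / 0.2116 ≈ 10.8 mm.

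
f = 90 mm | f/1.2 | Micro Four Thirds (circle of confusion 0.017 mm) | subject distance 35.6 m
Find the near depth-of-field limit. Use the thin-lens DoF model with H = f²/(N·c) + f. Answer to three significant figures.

Hyperfocal distance H = f²/(N·c) + f = 90²/(1.2 × 0.017) + 90 = 8100/0.0204 + 90 ≈ 397148.8 mm ≈ 397.1 m.
Near limit Dn = s·(H − f)/(H + s − 2f) = 35600 × (397148.8 − 90) / (397148.8 + 35600 − 2 × 90) = 35600 × 397058.8 / 432568.8 ≈ 32678 mm ≈ 32.7 m.

32.7 m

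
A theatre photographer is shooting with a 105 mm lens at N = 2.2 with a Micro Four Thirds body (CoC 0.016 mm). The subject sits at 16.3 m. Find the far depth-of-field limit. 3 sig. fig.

Hyperfocal distance H = f²/(N·c) + f = 105²/(2.2 × 0.016) + 105 = 11025/0.0352 + 105 ≈ 313315.2 mm ≈ 313.3 m.
Far limit Df = s·(H − f)/(H − s) = 16300 × (313315.2 − 105) / (313315.2 − 16300) = 16300 × 313210.2 / 297015.2 ≈ 17189 mm ≈ 17.2 m.

17.2 m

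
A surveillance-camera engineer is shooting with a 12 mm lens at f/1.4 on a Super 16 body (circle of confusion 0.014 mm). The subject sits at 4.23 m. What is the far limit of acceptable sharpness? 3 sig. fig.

9.93 m

Hyperfocal distance H = f²/(N·c) + f = 12²/(1.4 × 0.014) + 12 = 144/0.0196 + 12 ≈ 7358.9 mm ≈ 7.359 m.
Far limit Df = s·(H − f)/(H − s) = 4230 × (7358.9 − 12) / (7358.9 − 4230) = 4230 × 7346.9 / 3128.9 ≈ 9932.3 mm ≈ 9.93 m.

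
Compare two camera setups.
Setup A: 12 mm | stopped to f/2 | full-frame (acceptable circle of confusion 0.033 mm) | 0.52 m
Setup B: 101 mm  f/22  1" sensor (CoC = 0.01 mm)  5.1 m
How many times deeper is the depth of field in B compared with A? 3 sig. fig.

Setup A: H = 12²/(2×0.033) + 12 ≈ 2193.8 mm; DoF = Df − Dn = 677.82 − 421.79 ≈ 256.03 mm.
Setup B: H = 101²/(22×0.01) + 101 ≈ 46469.2 mm; DoF = Df − Dn = 5716.3 − 4603.7 ≈ 1112.6 mm.
Ratio = 1112.6 / 256.03 ≈ 4.35.

4.35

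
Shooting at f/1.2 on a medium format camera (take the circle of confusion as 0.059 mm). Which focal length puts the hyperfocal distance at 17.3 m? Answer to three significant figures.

35.0 mm

From H = f²/(N·c) + f, with f ≪ H: f ≈ √(H·N·c) = √(17300 × 1.2 × 0.059) = √1224.8 ≈ 35.00 mm.
The +f correction barely moves this — solving exactly, f² + N·c·f − N·c·H = 0 ⇒ f = (−N·c + √((N·c)² + 4·N·c·H))/2 = (−0.0708 + √4899.4)/2 ≈ 34.962 mm, so f ≈ 35.0 mm.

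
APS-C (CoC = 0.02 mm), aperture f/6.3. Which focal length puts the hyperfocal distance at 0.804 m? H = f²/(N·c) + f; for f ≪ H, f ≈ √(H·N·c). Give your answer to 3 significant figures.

10.0 mm

From H = f²/(N·c) + f, with f ≪ H: f ≈ √(H·N·c) = √(804 × 6.3 × 0.02) = √101.30 ≈ 10.06 mm.
Exact: f² + N·c·f − N·c·H = 0 ⇒ f = (−N·c + √((N·c)² + 4·N·c·H))/2 = (−0.126 + √405.23)/2 ≈ 10.002 mm ≈ 10.0 mm.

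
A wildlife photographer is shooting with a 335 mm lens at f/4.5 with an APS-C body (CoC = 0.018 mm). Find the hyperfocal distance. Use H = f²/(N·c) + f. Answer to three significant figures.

Hyperfocal distance H = f²/(N·c) + f = 335²/(4.5 × 0.018) + 335 = 112225/0.081 + 335 ≈ 1385828.8 mm ≈ 1390 m.

1390 m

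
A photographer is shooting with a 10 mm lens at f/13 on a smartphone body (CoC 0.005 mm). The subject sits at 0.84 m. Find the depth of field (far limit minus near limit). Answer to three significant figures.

1.28 m

Hyperfocal distance H = f²/(N·c) + f = 10²/(13 × 0.005) + 10 = 100/0.065 + 10 ≈ 1548.5 mm ≈ 1.548 m.
Near limit Dn = s·(H − f)/(H + s − 2f) = 840 × (1548.5 − 10) / (1548.5 + 840 − 2 × 10) = 840 × 1538.5 / 2368.5 ≈ 545.6 mm.
Far limit Df = s·(H − f)/(H − s) = 840 × (1548.5 − 10) / (1548.5 − 840) = 840 × 1538.5 / 708.5 ≈ 1824.1 mm.
Depth of field = Df − Dn = 1824.1 − 545.6 ≈ 1278.5 mm ≈ 1.28 m.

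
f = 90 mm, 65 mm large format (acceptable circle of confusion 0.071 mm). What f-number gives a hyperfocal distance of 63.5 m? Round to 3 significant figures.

Rearrange H = f²/(N·c) + f for N: N = f² / ((H − f)·c).
N = 90² / ((63500 − 90) × 0.071) = 8100 / 4502 ≈ 1.80.

f/1.80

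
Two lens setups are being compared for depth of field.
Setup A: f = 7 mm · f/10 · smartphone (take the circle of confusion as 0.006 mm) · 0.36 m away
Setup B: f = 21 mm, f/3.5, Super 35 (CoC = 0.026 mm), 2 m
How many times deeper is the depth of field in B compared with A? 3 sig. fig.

5.12

Setup A: H = 7²/(10×0.006) + 7 ≈ 823.7 mm; DoF = Df − Dn = 634.08 − 251.35 ≈ 382.73 mm.
Setup B: H = 21²/(3.5×0.026) + 21 ≈ 4867.2 mm; DoF = Df − Dn = 3380.5 − 1420.1 ≈ 1960.4 mm.
Ratio = 1960.4 / 382.73 ≈ 5.12.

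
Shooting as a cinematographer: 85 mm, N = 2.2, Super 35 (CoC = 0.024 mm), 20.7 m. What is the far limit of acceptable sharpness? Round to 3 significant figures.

24.4 m

Hyperfocal distance H = f²/(N·c) + f = 85²/(2.2 × 0.024) + 85 = 7225/0.0528 + 85 ≈ 136922.1 mm ≈ 136.9 m.
Far limit Df = s·(H − f)/(H − s) = 20700 × (136922.1 − 85) / (136922.1 − 20700) = 20700 × 136837.1 / 116222.1 ≈ 24372 mm ≈ 24.4 m.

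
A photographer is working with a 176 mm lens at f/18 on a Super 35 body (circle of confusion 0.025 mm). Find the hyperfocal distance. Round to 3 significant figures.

69.0 m

Hyperfocal distance H = f²/(N·c) + f = 176²/(18 × 0.025) + 176 = 30976/0.45 + 176 ≈ 69011.6 mm ≈ 69.0 m.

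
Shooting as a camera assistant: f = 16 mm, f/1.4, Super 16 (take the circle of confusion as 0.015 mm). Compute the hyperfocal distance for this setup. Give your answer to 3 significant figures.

Hyperfocal distance H = f²/(N·c) + f = 16²/(1.4 × 0.015) + 16 = 256/0.021 + 16 ≈ 12206.5 mm ≈ 12.2 m.

12.2 m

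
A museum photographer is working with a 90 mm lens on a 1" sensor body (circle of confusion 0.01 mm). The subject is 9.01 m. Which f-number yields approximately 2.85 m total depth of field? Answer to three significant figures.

f/14

Write h = H − f = f²/(N·c). The thin-lens limits are Dn = s·h/(h + (s−f)) and Df = s·h/(h − (s−f)), so DoF = Df − Dn = 2·s·(s−f)·h / (h² − (s−f)²).
That is a quadratic in h: DoF·h² − 2·s·(s−f)·h − DoF·(s−f)² = 0 ⇒ h = (s−f)·(s + √(s² + DoF²)) / DoF = 8920 × (9010 + √(9010² + 2850²)) / 2850 = 8920 × (9010 + 9450.01) / 2850 ≈ 57777 mm.
Then N = f²/(c·h) = 90² / (0.01 × 57777) = 8100 / 577.77 ≈ 14.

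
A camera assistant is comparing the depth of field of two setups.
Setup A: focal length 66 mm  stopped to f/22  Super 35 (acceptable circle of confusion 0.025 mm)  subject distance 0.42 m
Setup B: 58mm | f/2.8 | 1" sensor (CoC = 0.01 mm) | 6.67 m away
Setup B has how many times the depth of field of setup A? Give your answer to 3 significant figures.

Setup A: H = 66²/(22×0.025) + 66 ≈ 7986.0 mm; DoF = Df − Dn = 439.651 − 402.030 ≈ 37.621 mm.
Setup B: H = 58²/(2.8×0.01) + 58 ≈ 120200.9 mm; DoF = Df − Dn = 7058.46 − 6322.07 ≈ 736.39 mm.
Ratio = 736.39 / 37.621 ≈ 19.6.

19.6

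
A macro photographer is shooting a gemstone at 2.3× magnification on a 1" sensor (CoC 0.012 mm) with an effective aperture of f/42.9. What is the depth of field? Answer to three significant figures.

0.195 mm

At magnification m, DoF ≈ 2·N_eff·c/m² = 2 × 42.9 × 0.012 / 2.3² = 1.03 / 5.29 ≈ 0.195 mm.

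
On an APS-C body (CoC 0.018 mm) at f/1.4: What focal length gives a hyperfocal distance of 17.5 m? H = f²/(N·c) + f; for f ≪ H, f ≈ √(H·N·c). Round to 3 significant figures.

21.0 mm

From H = f²/(N·c) + f, with f ≪ H: f ≈ √(H·N·c) = √(17500 × 1.4 × 0.018) = √441.00 ≈ 21.00 mm.
The +f correction barely moves this — solving exactly, f² + N·c·f − N·c·H = 0 ⇒ f = (−N·c + √((N·c)² + 4·N·c·H))/2 = (−0.0252 + √1764.0)/2 ≈ 20.987 mm, so f ≈ 21.0 mm.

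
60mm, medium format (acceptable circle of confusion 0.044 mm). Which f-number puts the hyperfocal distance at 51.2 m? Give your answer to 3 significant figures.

Rearrange H = f²/(N·c) + f for N: N = f² / ((H − f)·c).
N = 60² / ((51200 − 60) × 0.044) = 3600 / 2250 ≈ 1.60.

f/1.60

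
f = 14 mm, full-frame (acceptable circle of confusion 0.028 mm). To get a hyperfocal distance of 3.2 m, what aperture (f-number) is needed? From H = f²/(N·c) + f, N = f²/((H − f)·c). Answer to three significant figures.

f/2.20

Rearrange H = f²/(N·c) + f for N: N = f² / ((H − f)·c).
N = 14² / ((3200 − 14) × 0.028) = 196 / 89.21 ≈ 2.20.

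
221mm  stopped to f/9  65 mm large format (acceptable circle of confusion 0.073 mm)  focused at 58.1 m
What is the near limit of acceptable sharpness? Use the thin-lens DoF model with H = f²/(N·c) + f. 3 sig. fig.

32.7 m

Hyperfocal distance H = f²/(N·c) + f = 221²/(9 × 0.073) + 221 = 48841/0.657 + 221 ≈ 74560.4 mm ≈ 74.56 m.
Near limit Dn = s·(H − f)/(H + s − 2f) = 58100 × (74560.4 − 221) / (74560.4 + 58100 − 2 × 221) = 58100 × 74339.4 / 132218.4 ≈ 32667 mm ≈ 32.7 m.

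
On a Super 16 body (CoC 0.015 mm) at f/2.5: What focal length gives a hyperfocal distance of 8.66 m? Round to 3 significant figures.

From H = f²/(N·c) + f, with f ≪ H: f ≈ √(H·N·c) = √(8660 × 2.5 × 0.015) = √324.75 ≈ 18.02 mm.
The +f correction barely moves this — solving exactly, f² + N·c·f − N·c·H = 0 ⇒ f = (−N·c + √((N·c)² + 4·N·c·H))/2 = (−0.0375 + √1299.0)/2 ≈ 18.002 mm, so f ≈ 18.0 mm.

18.0 mm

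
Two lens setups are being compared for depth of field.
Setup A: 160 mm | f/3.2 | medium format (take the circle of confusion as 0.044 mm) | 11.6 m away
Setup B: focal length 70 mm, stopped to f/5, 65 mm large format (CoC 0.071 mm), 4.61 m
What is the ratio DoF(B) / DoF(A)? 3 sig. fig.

2.32

Setup A: H = 160²/(3.2×0.044) + 160 ≈ 181978.2 mm; DoF = Df − Dn = 12378.9 − 10913.3 ≈ 1465.6 mm.
Setup B: H = 70²/(5×0.071) + 70 ≈ 13872.8 mm; DoF = Df − Dn = 6869.5 − 3469.0 ≈ 3400.5 mm.
Ratio = 3400.5 / 1465.6 ≈ 2.32.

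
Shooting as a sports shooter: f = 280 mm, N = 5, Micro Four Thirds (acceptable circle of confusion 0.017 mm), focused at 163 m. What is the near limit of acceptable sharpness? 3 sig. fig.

139 m

Hyperfocal distance H = f²/(N·c) + f = 280²/(5 × 0.017) + 280 = 78400/0.085 + 280 ≈ 922632.9 mm ≈ 922.6 m.
Near limit Dn = s·(H − f)/(H + s − 2f) = 163000 × (922632.9 − 280) / (922632.9 + 163000 − 2 × 280) = 163000 × 922352.9 / 1085072.9 ≈ 138556 mm ≈ 139 m.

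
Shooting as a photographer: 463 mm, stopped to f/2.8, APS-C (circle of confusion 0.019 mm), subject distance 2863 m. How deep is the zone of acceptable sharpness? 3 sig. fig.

8210 m

Hyperfocal distance H = f²/(N·c) + f = 463²/(2.8 × 0.019) + 463 = 214369/0.0532 + 463 ≈ 4029955.5 mm ≈ 4030 m.
Near limit Dn = s·(H − f)/(H + s − 2f) = 2863000 × (4029955.5 − 463) / (4029955.5 + 2863000 − 2 × 463) = 2863000 × 4029492.5 / 6892029.5 ≈ 1673881 mm.
Far limit Df = s·(H − f)/(H − s) = 2863000 × (4029955.5 − 463) / (4029955.5 − 2863000) = 2863000 × 4029492.5 / 1166955.5 ≈ 9885927 mm.
Depth of field = Df − Dn = 9885927 − 1673881 ≈ 8212046 mm ≈ 8210 m.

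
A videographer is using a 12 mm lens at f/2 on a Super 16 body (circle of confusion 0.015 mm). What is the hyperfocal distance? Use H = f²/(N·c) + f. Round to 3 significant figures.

4.81 m

Hyperfocal distance H = f²/(N·c) + f = 12²/(2 × 0.015) + 12 = 144/0.03 + 12 ≈ 4812.0 mm ≈ 4.81 m.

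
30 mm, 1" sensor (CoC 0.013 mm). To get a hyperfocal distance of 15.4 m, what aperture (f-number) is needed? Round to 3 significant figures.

f/4.50

Rearrange H = f²/(N·c) + f for N: N = f² / ((H − f)·c).
N = 30² / ((15400 − 30) × 0.013) = 900 / 199.8 ≈ 4.50.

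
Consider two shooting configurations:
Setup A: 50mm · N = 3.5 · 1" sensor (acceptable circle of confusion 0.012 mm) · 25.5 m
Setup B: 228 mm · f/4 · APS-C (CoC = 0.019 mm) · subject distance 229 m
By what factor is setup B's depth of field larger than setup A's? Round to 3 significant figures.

Setup A: H = 50²/(3.5×0.012) + 50 ≈ 59573.8 mm; DoF = Df − Dn = 44546 − 17863 ≈ 26683 mm.
Setup B: H = 228²/(4×0.019) + 228 ≈ 684228.0 mm; DoF = Df − Dn = 344083 − 171605 ≈ 172478 mm.
Ratio = 172478 / 26683 ≈ 6.46.

6.46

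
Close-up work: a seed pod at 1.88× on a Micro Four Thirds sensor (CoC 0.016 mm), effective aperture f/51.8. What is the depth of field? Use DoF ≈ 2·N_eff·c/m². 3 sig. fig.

0.469 mm

At magnification m, DoF ≈ 2·N_eff·c/m² = 2 × 51.8 × 0.016 / 1.88² = 1.658 / 3.534 ≈ 0.469 mm.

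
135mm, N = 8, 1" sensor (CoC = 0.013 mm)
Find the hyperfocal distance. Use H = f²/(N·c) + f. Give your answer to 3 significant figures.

175 m

Hyperfocal distance H = f²/(N·c) + f = 135²/(8 × 0.013) + 135 = 18225/0.104 + 135 ≈ 175375.4 mm ≈ 175 m.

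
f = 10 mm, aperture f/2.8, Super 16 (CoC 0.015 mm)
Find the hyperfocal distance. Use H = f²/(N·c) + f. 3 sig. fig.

Hyperfocal distance H = f²/(N·c) + f = 10²/(2.8 × 0.015) + 10 = 100/0.042 + 10 ≈ 2391.0 mm ≈ 2.39 m.

2.39 m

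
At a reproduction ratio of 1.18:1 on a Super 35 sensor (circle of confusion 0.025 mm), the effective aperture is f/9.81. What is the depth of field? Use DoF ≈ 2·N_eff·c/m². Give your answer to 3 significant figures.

0.352 mm

At magnification m, DoF ≈ 2·N_eff·c/m² = 2 × 9.81 × 0.025 / 1.18² = 0.4905 / 1.392 ≈ 0.352 mm.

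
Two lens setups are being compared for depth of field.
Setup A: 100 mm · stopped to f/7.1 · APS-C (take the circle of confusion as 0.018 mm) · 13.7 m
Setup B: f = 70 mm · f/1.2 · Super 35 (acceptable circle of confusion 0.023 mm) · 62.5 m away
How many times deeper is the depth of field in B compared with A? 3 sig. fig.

10.2

Setup A: H = 100²/(7.1×0.018) + 100 ≈ 78347.3 mm; DoF = Df − Dn = 16582.1 − 11671.4 ≈ 4910.7 mm.
Setup B: H = 70²/(1.2×0.023) + 70 ≈ 177606.2 mm; DoF = Df − Dn = 96398 − 46240 ≈ 50158 mm.
Ratio = 50158 / 4910.7 ≈ 10.2.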